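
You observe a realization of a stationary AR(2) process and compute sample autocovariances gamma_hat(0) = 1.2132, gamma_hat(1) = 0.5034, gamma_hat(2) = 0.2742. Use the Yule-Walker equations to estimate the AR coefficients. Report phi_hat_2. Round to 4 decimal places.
\hat\phi_{2} = 0.0650

The Yule-Walker equations for an AR(p) process read, in matrix form,
  Gamma_p phi = r_p,   with   (Gamma_p)_{ij} = gamma(|i - j|),
                       (r_p)_i = gamma(i),   i,j = 1..p.
Substitute the sample gammas (Toeplitz matrix and right-hand side of size 2):
  Gamma_p = [[1.2132, 0.5034], [0.5034, 1.2132]]
  r_p     = [0.5034, 0.2742]
Written out:
  1.2132 phi_1 + 0.5034 phi_2 = 0.5034
  0.5034 phi_1 + 1.2132 phi_2 = 0.2742
Solve by Cramer's rule:
  det = gamma(0)^2 - gamma(1)^2 = (1.2132)^2 - (0.5034)^2 = 1.47185424 - 0.25341156 = 1.21844268
  phi_hat_1 = [gamma(1) gamma(0) - gamma(1) gamma(2)] / det = [(0.5034)(1.2132) - (0.5034)(0.2742)] / 1.21844268 = 0.4726926 / 1.21844268 = 0.3879
  phi_hat_2 = [gamma(0) gamma(2) - gamma(1)^2] / det = [(1.2132)(0.2742) - (0.5034)^2] / 1.21844268 = 0.07924788 / 1.21844268 = 0.065
So phi_hat = [0.3879, 0.0650].
Therefore phi_hat_2 = 0.0650.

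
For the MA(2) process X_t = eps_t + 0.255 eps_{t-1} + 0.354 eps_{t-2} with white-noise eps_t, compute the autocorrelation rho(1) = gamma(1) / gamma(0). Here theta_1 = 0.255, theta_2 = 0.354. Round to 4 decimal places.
\rho(1) = 0.2901

For an MA(q) process with theta_0 = 1, the autocovariance is
  gamma(k) = sigma^2 * sum_{i=0..q-k} theta_i * theta_{i+k},
and rho(k) = gamma(k) / gamma(0). Sigma^2 cancels.
  numerator   = (1)*(0.255) + (0.255)*(0.354) = 0.34527.
  denominator = (1)^2 + (0.255)^2 + (0.354)^2 = 1.190341.
  rho(1) = 0.34527 / 1.190341 = 0.2901.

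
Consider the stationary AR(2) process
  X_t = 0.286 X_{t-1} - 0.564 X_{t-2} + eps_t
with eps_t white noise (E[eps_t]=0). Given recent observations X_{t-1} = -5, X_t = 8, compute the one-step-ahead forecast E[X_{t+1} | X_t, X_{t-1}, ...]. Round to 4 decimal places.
E[X_{t+1} \mid \mathcal F_t] = 5.1080

For an AR(p) model X_t = c + sum_i phi_i X_{t-i} + eps_t, the
one-step-ahead conditional mean is
  E[X_{t+1} | X_t, ...] = c + sum_i phi_i X_{t+1-i}.
Substitute known values:
  E[X_{t+1} | ...] = (0.286) * (8) + (-0.564) * (-5)
                   = 5.1080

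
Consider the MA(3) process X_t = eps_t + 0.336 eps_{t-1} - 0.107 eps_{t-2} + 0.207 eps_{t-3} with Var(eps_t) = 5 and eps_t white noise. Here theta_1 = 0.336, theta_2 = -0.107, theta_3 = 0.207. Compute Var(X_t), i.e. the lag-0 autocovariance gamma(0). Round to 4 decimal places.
\gamma(0) = 5.8360

For an MA(q) process X_t = eps_t + sum_i theta_i eps_{t-i} with
Var(eps_t) = sigma^2, the variance is
  gamma(0) = sigma^2 * (1 + sum_i theta_i^2).
  sum_i theta_i^2 = (0.336)^2 + (-0.107)^2 + (0.207)^2 = 0.112896 + 0.011449 + 0.042849 = 0.167194.
  gamma(0) = 5 * (1 + 0.167194) = 5 * 1.167194 = 5.83597, which rounds to 5.8360.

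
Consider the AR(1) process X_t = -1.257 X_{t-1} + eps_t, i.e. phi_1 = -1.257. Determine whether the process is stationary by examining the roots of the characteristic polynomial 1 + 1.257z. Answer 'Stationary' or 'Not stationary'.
\text{Not stationary}

The AR(p) characteristic polynomial is P(z) = 1 + 1.257z.
Stationarity requires all roots to lie outside the unit circle, i.e. |z| > 1 for every root.
This is linear in z: 1 + (1.257) z = 0  =>  z = -1/(1.257) = -0.795545,  |z| = 0.795545.
Moduli of all roots: 0.7955.
All moduli strictly greater than 1? No.
Verdict: Not stationary.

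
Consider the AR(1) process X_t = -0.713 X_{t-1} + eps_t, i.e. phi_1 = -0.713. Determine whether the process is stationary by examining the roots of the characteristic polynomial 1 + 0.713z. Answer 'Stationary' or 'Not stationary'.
\text{Stationary}

The AR(p) characteristic polynomial is P(z) = 1 + 0.713z.
Stationarity requires all roots to lie outside the unit circle, i.e. |z| > 1 for every root.
This is linear in z: 1 + (0.713) z = 0  =>  z = -1/(0.713) = -1.402525,  |z| = 1.402525.
Moduli of all roots: 1.4025.
All moduli strictly greater than 1? Yes.
Verdict: Stationary.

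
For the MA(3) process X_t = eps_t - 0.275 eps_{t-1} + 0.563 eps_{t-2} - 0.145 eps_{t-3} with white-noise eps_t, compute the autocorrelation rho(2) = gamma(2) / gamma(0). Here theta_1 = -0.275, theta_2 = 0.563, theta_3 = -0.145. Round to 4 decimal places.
\rho(2) = 0.4265

For an MA(q) process with theta_0 = 1, the autocovariance is
  gamma(k) = sigma^2 * sum_{i=0..q-k} theta_i * theta_{i+k},
and rho(k) = gamma(k) / gamma(0). Sigma^2 cancels.
  numerator   = (1)*(0.563) + (-0.275)*(-0.145) = 0.602875.
  denominator = (1)^2 + (-0.275)^2 + (0.563)^2 + (-0.145)^2 = 1.413619.
  rho(2) = 0.602875 / 1.413619 = 0.4265.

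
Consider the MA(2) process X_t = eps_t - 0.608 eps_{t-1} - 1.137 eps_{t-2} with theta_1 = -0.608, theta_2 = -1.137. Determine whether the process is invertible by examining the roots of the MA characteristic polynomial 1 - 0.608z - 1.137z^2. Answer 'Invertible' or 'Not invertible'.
\text{Not invertible}

The MA(q) characteristic polynomial is P(z) = 1 - 0.608z - 1.137z^2.
Invertibility requires all roots to lie outside the unit circle, i.e. |z| > 1 for every root.
Set 1 + (-0.608) z + (-1.137) z^2 = 0, i.e. a z^2 + b z + c = 0 with a = -1.137, b = -0.608, c = 1.
Discriminant D = b^2 - 4ac = (-0.608)^2 - 4*(-1.137)*1 = 0.369664 - (-4.548) = 4.917664.
D >= 0, so the roots are real: z = (-b +/- sqrt(D)) / (2a) = (0.608 +/- 2.217581) / (-2.274).
  z_1 = (0.608 + 2.217581) / (-2.274) = -1.2426,   |z_1| = 1.2426.
  z_2 = (0.608 - 2.217581) / (-2.274) = 0.7078,   |z_2| = 0.7078.
Moduli of all roots: 1.2426, 0.7078.
All moduli strictly greater than 1? No.
Verdict: Not invertible.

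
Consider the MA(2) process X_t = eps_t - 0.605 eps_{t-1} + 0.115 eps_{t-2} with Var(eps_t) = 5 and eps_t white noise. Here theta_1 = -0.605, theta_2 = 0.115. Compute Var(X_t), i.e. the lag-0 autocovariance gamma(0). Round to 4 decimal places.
\gamma(0) = 6.8963

For an MA(q) process X_t = eps_t + sum_i theta_i eps_{t-i} with
Var(eps_t) = sigma^2, the variance is
  gamma(0) = sigma^2 * (1 + sum_i theta_i^2).
  sum_i theta_i^2 = (-0.605)^2 + (0.115)^2 = 0.366025 + 0.013225 = 0.37925.
  gamma(0) = 5 * (1 + 0.37925) = 5 * 1.37925 = 6.89625, which rounds to 6.8963.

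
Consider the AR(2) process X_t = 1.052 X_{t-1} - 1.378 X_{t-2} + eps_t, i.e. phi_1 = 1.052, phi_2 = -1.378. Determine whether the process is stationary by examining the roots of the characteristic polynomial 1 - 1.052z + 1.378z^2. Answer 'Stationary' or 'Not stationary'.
\text{Not stationary}

The AR(p) characteristic polynomial is P(z) = 1 - 1.052z + 1.378z^2.
Stationarity requires all roots to lie outside the unit circle, i.e. |z| > 1 for every root.
Set 1 + (-1.052) z + (1.378) z^2 = 0, i.e. a z^2 + b z + c = 0 with a = 1.378, b = -1.052, c = 1.
Discriminant D = b^2 - 4ac = (-1.052)^2 - 4*(1.378)*1 = 1.106704 - (5.512) = -4.405296.
D < 0, so the roots are the complex-conjugate pair z = (-b +/- i sqrt(-D)) / (2a) = 0.3817 +/- 0.7616i.
For a conjugate pair |z|^2 = z * conj(z) = (product of roots) = c/a = 1/(1.378) = 0.725689, so |z| = sqrt(0.725689) = 0.8519 for both roots.
Moduli of all roots: 0.8519, 0.8519.
All moduli strictly greater than 1? No.
Verdict: Not stationary.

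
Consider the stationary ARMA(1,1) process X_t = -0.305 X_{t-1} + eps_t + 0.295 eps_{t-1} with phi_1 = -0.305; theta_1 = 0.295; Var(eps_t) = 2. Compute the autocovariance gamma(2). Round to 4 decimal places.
\gamma(2) = 0.0061

Multiply the model equation by X_{t-k} and take expectations. With theta_0 = psi_0 = 1 and psi_j the MA(infinity) weights, this gives
  gamma(k) - sum_i phi_i gamma(k-i) = c_k,
  c_k = sigma^2 * sum_{j=k..q} theta_j psi_{j-k}   (c_k = 0 for k > q),
using gamma(-m) = gamma(m).
psi-weights needed (psi_j = theta_j + sum_i phi_i psi_{j-i}):
  psi_1 = theta_1 + phi_1 = 0.295 + (-0.305) = -0.01
Right-hand sides:
  c_0 = sigma^2 (1 + theta_1 psi_1) = 2 * (1 + (0.295)(-0.01)) = 2 * 0.99705 = 1.9941
  c_1 = sigma^2 theta_1 = 2 * (0.295) = 0.59
  c_2 = 0
Equations for k = 0 and k = 1 (AR order 1):
  gamma(0) = phi_1 gamma(1) + c_0
  gamma(1) = phi_1 gamma(0) + c_1
Substituting the second into the first: gamma(0) (1 - phi_1^2) = c_0 + phi_1 c_1, so
  gamma(0) = (c_0 + phi_1 c_1) / (1 - phi_1^2) = (1.9941 + (-0.305)(0.59)) / (1 - (-0.305)^2) = 1.81415 / 0.906975 = 2.000221.
  gamma(1) = phi_1 gamma(0) + c_1 = (-0.305)(2.000221) + (0.59) = -0.020067.
For k = 2 (> q): gamma(2) = phi_1 gamma(1) = (-0.305)(-0.020067) = 0.006121.
Therefore gamma(2) = 0.0061 (to 4 decimal places).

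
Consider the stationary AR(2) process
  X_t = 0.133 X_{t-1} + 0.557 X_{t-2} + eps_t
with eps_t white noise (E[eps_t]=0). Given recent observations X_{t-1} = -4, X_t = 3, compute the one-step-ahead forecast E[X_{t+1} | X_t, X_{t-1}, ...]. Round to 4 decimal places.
E[X_{t+1} \mid \mathcal F_t] = -1.8290

For an AR(p) model X_t = c + sum_i phi_i X_{t-i} + eps_t, the
one-step-ahead conditional mean is
  E[X_{t+1} | X_t, ...] = c + sum_i phi_i X_{t+1-i}.
Substitute known values:
  E[X_{t+1} | ...] = (0.133) * (3) + (0.557) * (-4)
                   = -1.8290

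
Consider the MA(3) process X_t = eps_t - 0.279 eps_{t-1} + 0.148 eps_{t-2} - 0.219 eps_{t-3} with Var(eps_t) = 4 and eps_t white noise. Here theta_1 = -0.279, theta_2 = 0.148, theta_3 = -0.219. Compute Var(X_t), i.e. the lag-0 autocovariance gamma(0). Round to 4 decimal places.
\gamma(0) = 4.5908

For an MA(q) process X_t = eps_t + sum_i theta_i eps_{t-i} with
Var(eps_t) = sigma^2, the variance is
  gamma(0) = sigma^2 * (1 + sum_i theta_i^2).
  sum_i theta_i^2 = (-0.279)^2 + (0.148)^2 + (-0.219)^2 = 0.077841 + 0.021904 + 0.047961 = 0.147706.
  gamma(0) = 4 * (1 + 0.147706) = 4 * 1.147706 = 4.590824, which rounds to 4.5908.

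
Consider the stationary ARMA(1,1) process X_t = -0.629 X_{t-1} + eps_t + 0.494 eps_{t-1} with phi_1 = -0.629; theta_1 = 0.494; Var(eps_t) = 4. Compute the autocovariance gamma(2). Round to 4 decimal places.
\gamma(2) = 0.3874

Multiply the model equation by X_{t-k} and take expectations. With theta_0 = psi_0 = 1 and psi_j the MA(infinity) weights, this gives
  gamma(k) - sum_i phi_i gamma(k-i) = c_k,
  c_k = sigma^2 * sum_{j=k..q} theta_j psi_{j-k}   (c_k = 0 for k > q),
using gamma(-m) = gamma(m).
psi-weights needed (psi_j = theta_j + sum_i phi_i psi_{j-i}):
  psi_1 = theta_1 + phi_1 = 0.494 + (-0.629) = -0.135
Right-hand sides:
  c_0 = sigma^2 (1 + theta_1 psi_1) = 4 * (1 + (0.494)(-0.135)) = 4 * 0.93331 = 3.73324
  c_1 = sigma^2 theta_1 = 4 * (0.494) = 1.976
  c_2 = 0
Equations for k = 0 and k = 1 (AR order 1):
  gamma(0) = phi_1 gamma(1) + c_0
  gamma(1) = phi_1 gamma(0) + c_1
Substituting the second into the first: gamma(0) (1 - phi_1^2) = c_0 + phi_1 c_1, so
  gamma(0) = (c_0 + phi_1 c_1) / (1 - phi_1^2) = (3.73324 + (-0.629)(1.976)) / (1 - (-0.629)^2) = 2.490336 / 0.604359 = 4.120624.
  gamma(1) = phi_1 gamma(0) + c_1 = (-0.629)(4.120624) + (1.976) = -0.615872.
For k = 2 (> q): gamma(2) = phi_1 gamma(1) = (-0.629)(-0.615872) = 0.387384.
Therefore gamma(2) = 0.3874 (to 4 decimal places).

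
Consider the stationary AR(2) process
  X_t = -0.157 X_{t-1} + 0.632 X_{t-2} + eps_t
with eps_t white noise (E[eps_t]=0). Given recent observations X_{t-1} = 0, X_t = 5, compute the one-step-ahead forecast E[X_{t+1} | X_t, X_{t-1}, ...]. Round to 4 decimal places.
E[X_{t+1} \mid \mathcal F_t] = -0.7850

For an AR(p) model X_t = c + sum_i phi_i X_{t-i} + eps_t, the
one-step-ahead conditional mean is
  E[X_{t+1} | X_t, ...] = c + sum_i phi_i X_{t+1-i}.
Substitute known values:
  E[X_{t+1} | ...] = (-0.157) * (5) + (0.632) * (0)
                   = -0.7850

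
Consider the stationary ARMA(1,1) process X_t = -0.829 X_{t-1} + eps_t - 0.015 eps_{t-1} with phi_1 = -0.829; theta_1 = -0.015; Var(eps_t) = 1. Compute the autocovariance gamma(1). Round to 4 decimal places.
\gamma(1) = -2.7321

Multiply the model equation by X_{t-k} and take expectations. With theta_0 = psi_0 = 1 and psi_j the MA(infinity) weights, this gives
  gamma(k) - sum_i phi_i gamma(k-i) = c_k,
  c_k = sigma^2 * sum_{j=k..q} theta_j psi_{j-k}   (c_k = 0 for k > q),
using gamma(-m) = gamma(m).
psi-weights needed (psi_j = theta_j + sum_i phi_i psi_{j-i}):
  psi_1 = theta_1 + phi_1 = -0.015 + (-0.829) = -0.844
Right-hand sides:
  c_0 = sigma^2 (1 + theta_1 psi_1) = 1 * (1 + (-0.015)(-0.844)) = 1 * 1.01266 = 1.01266
  c_1 = sigma^2 theta_1 = 1 * (-0.015) = -0.015
  c_2 = 0
Equations for k = 0 and k = 1 (AR order 1):
  gamma(0) = phi_1 gamma(1) + c_0
  gamma(1) = phi_1 gamma(0) + c_1
Substituting the second into the first: gamma(0) (1 - phi_1^2) = c_0 + phi_1 c_1, so
  gamma(0) = (c_0 + phi_1 c_1) / (1 - phi_1^2) = (1.01266 + (-0.829)(-0.015)) / (1 - (-0.829)^2) = 1.025095 / 0.312759 = 3.277588.
  gamma(1) = phi_1 gamma(0) + c_1 = (-0.829)(3.277588) + (-0.015) = -2.73212.
Therefore gamma(1) = -2.7321 (to 4 decimal places).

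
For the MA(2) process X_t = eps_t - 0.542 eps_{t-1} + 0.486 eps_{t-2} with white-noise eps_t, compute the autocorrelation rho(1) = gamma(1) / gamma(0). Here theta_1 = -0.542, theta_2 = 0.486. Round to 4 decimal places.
\rho(1) = -0.5264

For an MA(q) process with theta_0 = 1, the autocovariance is
  gamma(k) = sigma^2 * sum_{i=0..q-k} theta_i * theta_{i+k},
and rho(k) = gamma(k) / gamma(0). Sigma^2 cancels.
  numerator   = (1)*(-0.542) + (-0.542)*(0.486) = -0.805412.
  denominator = (1)^2 + (-0.542)^2 + (0.486)^2 = 1.52996.
  rho(1) = -0.805412 / 1.52996 = -0.5264.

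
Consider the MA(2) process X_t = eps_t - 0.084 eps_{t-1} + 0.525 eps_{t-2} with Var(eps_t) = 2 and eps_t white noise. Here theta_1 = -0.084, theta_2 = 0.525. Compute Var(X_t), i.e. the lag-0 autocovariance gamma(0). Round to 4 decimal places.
\gamma(0) = 2.5654

For an MA(q) process X_t = eps_t + sum_i theta_i eps_{t-i} with
Var(eps_t) = sigma^2, the variance is
  gamma(0) = sigma^2 * (1 + sum_i theta_i^2).
  sum_i theta_i^2 = (-0.084)^2 + (0.525)^2 = 0.007056 + 0.275625 = 0.282681.
  gamma(0) = 2 * (1 + 0.282681) = 2 * 1.282681 = 2.565362, which rounds to 2.5654.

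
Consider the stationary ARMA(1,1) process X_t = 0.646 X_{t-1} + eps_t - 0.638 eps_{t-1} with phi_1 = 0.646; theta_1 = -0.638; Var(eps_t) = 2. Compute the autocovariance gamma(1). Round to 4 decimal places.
\gamma(1) = 0.0161

Multiply the model equation by X_{t-k} and take expectations. With theta_0 = psi_0 = 1 and psi_j the MA(infinity) weights, this gives
  gamma(k) - sum_i phi_i gamma(k-i) = c_k,
  c_k = sigma^2 * sum_{j=k..q} theta_j psi_{j-k}   (c_k = 0 for k > q),
using gamma(-m) = gamma(m).
psi-weights needed (psi_j = theta_j + sum_i phi_i psi_{j-i}):
  psi_1 = theta_1 + phi_1 = -0.638 + (0.646) = 0.008
Right-hand sides:
  c_0 = sigma^2 (1 + theta_1 psi_1) = 2 * (1 + (-0.638)(0.008)) = 2 * 0.994896 = 1.989792
  c_1 = sigma^2 theta_1 = 2 * (-0.638) = -1.276
  c_2 = 0
Equations for k = 0 and k = 1 (AR order 1):
  gamma(0) = phi_1 gamma(1) + c_0
  gamma(1) = phi_1 gamma(0) + c_1
Substituting the second into the first: gamma(0) (1 - phi_1^2) = c_0 + phi_1 c_1, so
  gamma(0) = (c_0 + phi_1 c_1) / (1 - phi_1^2) = (1.989792 + (0.646)(-1.276)) / (1 - (0.646)^2) = 1.165496 / 0.582684 = 2.00022.
  gamma(1) = phi_1 gamma(0) + c_1 = (0.646)(2.00022) + (-1.276) = 0.016142.
Therefore gamma(1) = 0.0161 (to 4 decimal places).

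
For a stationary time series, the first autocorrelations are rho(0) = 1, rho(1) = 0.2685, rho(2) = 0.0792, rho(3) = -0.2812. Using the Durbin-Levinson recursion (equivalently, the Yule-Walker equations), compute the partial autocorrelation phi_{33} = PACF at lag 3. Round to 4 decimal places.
\phi_{33} = -0.3280

The PACF at lag k is phi_{kk}, the last component of the solution
to the Yule-Walker system G_k phi = r_k where
  (G_k)_{ij} = rho(|i - j|), (r_k)_i = rho(i), i,j = 1..k.
Equivalently, Durbin-Levinson gives phi_{kk} iteratively:
  phi_{11} = rho(1)
  phi_{kk} = [rho(k) - sum_{j=1..k-1} phi_{k-1,j} rho(k-j)]
            / [1 - sum_{j=1..k-1} phi_{k-1,j} rho(j)],
  phi_{k,j} = phi_{k-1,j} - phi_{kk} phi_{k-1,k-j},  j = 1..k-1.
Step k = 1:
  phi_11 = rho(1) = 0.2685.
Step k = 2:
  phi_22 = [rho(2) - phi_11 rho(1)] / [1 - phi_11 rho(1)] = [0.0792 - (0.2685)(0.2685)] / [1 - (0.2685)(0.2685)]
         = 0.00710775 / 0.92790775 = 0.00766.
  Update: phi_21 = phi_11 - phi_22 phi_11 = 0.2685 - (0.00766)(0.2685) = 0.266443.
Step k = 3:
  phi_33 = [rho(3) - phi_21 rho(2) - phi_22 rho(1)] / [1 - phi_21 rho(1) - phi_22 rho(2)]
    numerator   = -0.2812 - (0.266443)(0.0792) - (0.00766)(0.2685) = -0.30435901
    denominator = 1 - (0.266443)(0.2685) - (0.00766)(0.0792) = 0.9278533
  phi_33 = -0.30435901 / 0.9278533 = -0.328.
Therefore phi_{33} = -0.3280.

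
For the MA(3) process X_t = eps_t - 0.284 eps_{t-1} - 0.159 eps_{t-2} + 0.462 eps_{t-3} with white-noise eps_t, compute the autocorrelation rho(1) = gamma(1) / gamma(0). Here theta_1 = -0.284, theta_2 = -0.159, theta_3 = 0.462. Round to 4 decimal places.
\rho(1) = -0.2367

For an MA(q) process with theta_0 = 1, the autocovariance is
  gamma(k) = sigma^2 * sum_{i=0..q-k} theta_i * theta_{i+k},
and rho(k) = gamma(k) / gamma(0). Sigma^2 cancels.
  numerator   = (1)*(-0.284) + (-0.284)*(-0.159) + (-0.159)*(0.462) = -0.312302.
  denominator = (1)^2 + (-0.284)^2 + (-0.159)^2 + (0.462)^2 = 1.319381.
  rho(1) = -0.312302 / 1.319381 = -0.2367.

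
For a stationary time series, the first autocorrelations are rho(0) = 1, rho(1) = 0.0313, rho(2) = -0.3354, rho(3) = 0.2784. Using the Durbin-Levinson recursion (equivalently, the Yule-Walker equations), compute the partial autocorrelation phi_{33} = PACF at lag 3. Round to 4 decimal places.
\phi_{33} = 0.3420

The PACF at lag k is phi_{kk}, the last component of the solution
to the Yule-Walker system G_k phi = r_k where
  (G_k)_{ij} = rho(|i - j|), (r_k)_i = rho(i), i,j = 1..k.
Equivalently, Durbin-Levinson gives phi_{kk} iteratively:
  phi_{11} = rho(1)
  phi_{kk} = [rho(k) - sum_{j=1..k-1} phi_{k-1,j} rho(k-j)]
            / [1 - sum_{j=1..k-1} phi_{k-1,j} rho(j)],
  phi_{k,j} = phi_{k-1,j} - phi_{kk} phi_{k-1,k-j},  j = 1..k-1.
Step k = 1:
  phi_11 = rho(1) = 0.0313.
Step k = 2:
  phi_22 = [rho(2) - phi_11 rho(1)] / [1 - phi_11 rho(1)] = [-0.3354 - (0.0313)(0.0313)] / [1 - (0.0313)(0.0313)]
         = -0.33637969 / 0.99902031 = -0.33671.
  Update: phi_21 = phi_11 - phi_22 phi_11 = 0.0313 - (-0.33671)(0.0313) = 0.041839.
Step k = 3:
  phi_33 = [rho(3) - phi_21 rho(2) - phi_22 rho(1)] / [1 - phi_21 rho(1) - phi_22 rho(2)]
    numerator   = 0.2784 - (0.041839)(-0.3354) - (-0.33671)(0.0313) = 0.30297181
    denominator = 1 - (0.041839)(0.0313) - (-0.33671)(-0.3354) = 0.88575805
  phi_33 = 0.30297181 / 0.88575805 = 0.342.
Therefore phi_{33} = 0.3420.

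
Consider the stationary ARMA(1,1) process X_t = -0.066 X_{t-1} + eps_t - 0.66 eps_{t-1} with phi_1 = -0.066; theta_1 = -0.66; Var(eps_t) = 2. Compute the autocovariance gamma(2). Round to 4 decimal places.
\gamma(2) = 0.1004

Multiply the model equation by X_{t-k} and take expectations. With theta_0 = psi_0 = 1 and psi_j the MA(infinity) weights, this gives
  gamma(k) - sum_i phi_i gamma(k-i) = c_k,
  c_k = sigma^2 * sum_{j=k..q} theta_j psi_{j-k}   (c_k = 0 for k > q),
using gamma(-m) = gamma(m).
psi-weights needed (psi_j = theta_j + sum_i phi_i psi_{j-i}):
  psi_1 = theta_1 + phi_1 = -0.66 + (-0.066) = -0.726
Right-hand sides:
  c_0 = sigma^2 (1 + theta_1 psi_1) = 2 * (1 + (-0.66)(-0.726)) = 2 * 1.47916 = 2.95832
  c_1 = sigma^2 theta_1 = 2 * (-0.66) = -1.32
  c_2 = 0
Equations for k = 0 and k = 1 (AR order 1):
  gamma(0) = phi_1 gamma(1) + c_0
  gamma(1) = phi_1 gamma(0) + c_1
Substituting the second into the first: gamma(0) (1 - phi_1^2) = c_0 + phi_1 c_1, so
  gamma(0) = (c_0 + phi_1 c_1) / (1 - phi_1^2) = (2.95832 + (-0.066)(-1.32)) / (1 - (-0.066)^2) = 3.04544 / 0.995644 = 3.058764.
  gamma(1) = phi_1 gamma(0) + c_1 = (-0.066)(3.058764) + (-1.32) = -1.521878.
For k = 2 (> q): gamma(2) = phi_1 gamma(1) = (-0.066)(-1.521878) = 0.100444.
Therefore gamma(2) = 0.1004 (to 4 decimal places).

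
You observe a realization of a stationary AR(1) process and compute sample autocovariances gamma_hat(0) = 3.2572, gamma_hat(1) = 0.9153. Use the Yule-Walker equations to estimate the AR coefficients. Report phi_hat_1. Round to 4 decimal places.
\hat\phi_{1} = 0.2810

The Yule-Walker equations for an AR(p) process read, in matrix form,
  Gamma_p phi = r_p,   with   (Gamma_p)_{ij} = gamma(|i - j|),
                       (r_p)_i = gamma(i),   i,j = 1..p.
Substitute the sample gammas (Toeplitz matrix and right-hand side of size 1):
  Gamma_p = [[3.2572]]
  r_p     = [0.9153]
With p = 1 this is the single equation gamma(0) phi_1 = gamma(1):
  phi_hat_1 = gamma(1) / gamma(0) = 0.9153 / 3.2572 = 0.2810.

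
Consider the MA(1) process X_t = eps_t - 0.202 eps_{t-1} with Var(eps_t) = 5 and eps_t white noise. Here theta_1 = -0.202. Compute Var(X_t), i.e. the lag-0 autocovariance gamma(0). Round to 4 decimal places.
\gamma(0) = 5.2040

For an MA(q) process X_t = eps_t + sum_i theta_i eps_{t-i} with
Var(eps_t) = sigma^2, the variance is
  gamma(0) = sigma^2 * (1 + sum_i theta_i^2).
  sum_i theta_i^2 = (-0.202)^2 = 0.040804.
  gamma(0) = 5 * (1 + 0.040804) = 5 * 1.040804 = 5.20402, which rounds to 5.2040.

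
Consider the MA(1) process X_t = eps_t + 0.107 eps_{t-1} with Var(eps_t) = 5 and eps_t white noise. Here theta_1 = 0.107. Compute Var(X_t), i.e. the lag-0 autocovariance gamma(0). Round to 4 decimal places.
\gamma(0) = 5.0572

For an MA(q) process X_t = eps_t + sum_i theta_i eps_{t-i} with
Var(eps_t) = sigma^2, the variance is
  gamma(0) = sigma^2 * (1 + sum_i theta_i^2).
  sum_i theta_i^2 = (0.107)^2 = 0.011449.
  gamma(0) = 5 * (1 + 0.011449) = 5 * 1.011449 = 5.057245, which rounds to 5.0572.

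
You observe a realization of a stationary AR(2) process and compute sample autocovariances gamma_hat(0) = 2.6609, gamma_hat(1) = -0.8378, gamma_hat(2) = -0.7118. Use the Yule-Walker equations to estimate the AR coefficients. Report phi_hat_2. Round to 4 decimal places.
\hat\phi_{2} = -0.4070

The Yule-Walker equations for an AR(p) process read, in matrix form,
  Gamma_p phi = r_p,   with   (Gamma_p)_{ij} = gamma(|i - j|),
                       (r_p)_i = gamma(i),   i,j = 1..p.
Substitute the sample gammas (Toeplitz matrix and right-hand side of size 2):
  Gamma_p = [[2.6609, -0.8378], [-0.8378, 2.6609]]
  r_p     = [-0.8378, -0.7118]
Written out:
  2.6609 phi_1 - 0.8378 phi_2 = -0.8378
  -0.8378 phi_1 + 2.6609 phi_2 = -0.7118
Solve by Cramer's rule:
  det = gamma(0)^2 - gamma(1)^2 = (2.6609)^2 - (-0.8378)^2 = 7.08038881 - 0.70190884 = 6.37847997
  phi_hat_1 = [gamma(1) gamma(0) - gamma(1) gamma(2)] / det = [(-0.8378)(2.6609) - (-0.8378)(-0.7118)] / 6.37847997 = -2.82564806 / 6.37847997 = -0.443
  phi_hat_2 = [gamma(0) gamma(2) - gamma(1)^2] / det = [(2.6609)(-0.7118) - (-0.8378)^2] / 6.37847997 = -2.59593746 / 6.37847997 = -0.407
So phi_hat = [-0.4430, -0.4070].
Therefore phi_hat_2 = -0.4070.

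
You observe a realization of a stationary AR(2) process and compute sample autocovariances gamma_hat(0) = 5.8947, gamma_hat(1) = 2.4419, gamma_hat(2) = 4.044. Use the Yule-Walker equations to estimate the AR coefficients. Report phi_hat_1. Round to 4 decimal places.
\hat\phi_{1} = 0.1570

The Yule-Walker equations for an AR(p) process read, in matrix form,
  Gamma_p phi = r_p,   with   (Gamma_p)_{ij} = gamma(|i - j|),
                       (r_p)_i = gamma(i),   i,j = 1..p.
Substitute the sample gammas (Toeplitz matrix and right-hand side of size 2):
  Gamma_p = [[5.8947, 2.4419], [2.4419, 5.8947]]
  r_p     = [2.4419, 4.044]
Written out:
  5.8947 phi_1 + 2.4419 phi_2 = 2.4419
  2.4419 phi_1 + 5.8947 phi_2 = 4.044
Solve by Cramer's rule:
  det = gamma(0)^2 - gamma(1)^2 = (5.8947)^2 - (2.4419)^2 = 34.74748809 - 5.96287561 = 28.78461248
  phi_hat_1 = [gamma(1) gamma(0) - gamma(1) gamma(2)] / det = [(2.4419)(5.8947) - (2.4419)(4.044)] / 28.78461248 = 4.51922433 / 28.78461248 = 0.157
  phi_hat_2 = [gamma(0) gamma(2) - gamma(1)^2] / det = [(5.8947)(4.044) - (2.4419)^2] / 28.78461248 = 17.87529119 / 28.78461248 = 0.621
So phi_hat = [0.1570, 0.6210].
Therefore phi_hat_1 = 0.1570.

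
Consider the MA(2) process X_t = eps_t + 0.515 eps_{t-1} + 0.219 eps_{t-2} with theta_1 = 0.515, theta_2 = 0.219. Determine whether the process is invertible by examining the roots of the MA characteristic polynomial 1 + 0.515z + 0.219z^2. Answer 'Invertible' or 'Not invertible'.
\text{Invertible}

The MA(q) characteristic polynomial is P(z) = 1 + 0.515z + 0.219z^2.
Invertibility requires all roots to lie outside the unit circle, i.e. |z| > 1 for every root.
Set 1 + (0.515) z + (0.219) z^2 = 0, i.e. a z^2 + b z + c = 0 with a = 0.219, b = 0.515, c = 1.
Discriminant D = b^2 - 4ac = (0.515)^2 - 4*(0.219)*1 = 0.265225 - (0.876) = -0.610775.
D < 0, so the roots are the complex-conjugate pair z = (-b +/- i sqrt(-D)) / (2a) = -1.1758 +/- 1.7843i.
For a conjugate pair |z|^2 = z * conj(z) = (product of roots) = c/a = 1/(0.219) = 4.56621, so |z| = sqrt(4.56621) = 2.1369 for both roots.
Moduli of all roots: 2.1369, 2.1369.
All moduli strictly greater than 1? Yes.
Verdict: Invertible.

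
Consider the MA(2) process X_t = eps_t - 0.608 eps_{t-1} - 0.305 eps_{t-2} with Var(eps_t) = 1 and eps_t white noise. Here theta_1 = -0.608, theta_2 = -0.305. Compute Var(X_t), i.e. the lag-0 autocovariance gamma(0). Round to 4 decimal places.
\gamma(0) = 1.4627

For an MA(q) process X_t = eps_t + sum_i theta_i eps_{t-i} with
Var(eps_t) = sigma^2, the variance is
  gamma(0) = sigma^2 * (1 + sum_i theta_i^2).
  sum_i theta_i^2 = (-0.608)^2 + (-0.305)^2 = 0.369664 + 0.093025 = 0.462689.
  gamma(0) = 1 * (1 + 0.462689) = 1 * 1.462689 = 1.462689, which rounds to 1.4627.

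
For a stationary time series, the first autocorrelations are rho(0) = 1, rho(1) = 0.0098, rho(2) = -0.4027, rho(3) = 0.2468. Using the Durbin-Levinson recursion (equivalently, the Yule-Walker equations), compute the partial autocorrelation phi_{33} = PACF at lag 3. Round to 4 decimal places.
\phi_{33} = 0.3060

The PACF at lag k is phi_{kk}, the last component of the solution
to the Yule-Walker system G_k phi = r_k where
  (G_k)_{ij} = rho(|i - j|), (r_k)_i = rho(i), i,j = 1..k.
Equivalently, Durbin-Levinson gives phi_{kk} iteratively:
  phi_{11} = rho(1)
  phi_{kk} = [rho(k) - sum_{j=1..k-1} phi_{k-1,j} rho(k-j)]
            / [1 - sum_{j=1..k-1} phi_{k-1,j} rho(j)],
  phi_{k,j} = phi_{k-1,j} - phi_{kk} phi_{k-1,k-j},  j = 1..k-1.
Step k = 1:
  phi_11 = rho(1) = 0.0098.
Step k = 2:
  phi_22 = [rho(2) - phi_11 rho(1)] / [1 - phi_11 rho(1)] = [-0.4027 - (0.0098)(0.0098)] / [1 - (0.0098)(0.0098)]
         = -0.40279604 / 0.99990396 = -0.402835.
  Update: phi_21 = phi_11 - phi_22 phi_11 = 0.0098 - (-0.402835)(0.0098) = 0.013748.
Step k = 3:
  phi_33 = [rho(3) - phi_21 rho(2) - phi_22 rho(1)] / [1 - phi_21 rho(1) - phi_22 rho(2)]
    numerator   = 0.2468 - (0.013748)(-0.4027) - (-0.402835)(0.0098) = 0.25628401
    denominator = 1 - (0.013748)(0.0098) - (-0.402835)(-0.4027) = 0.83764373
  phi_33 = 0.25628401 / 0.83764373 = 0.306.
Therefore phi_{33} = 0.3060.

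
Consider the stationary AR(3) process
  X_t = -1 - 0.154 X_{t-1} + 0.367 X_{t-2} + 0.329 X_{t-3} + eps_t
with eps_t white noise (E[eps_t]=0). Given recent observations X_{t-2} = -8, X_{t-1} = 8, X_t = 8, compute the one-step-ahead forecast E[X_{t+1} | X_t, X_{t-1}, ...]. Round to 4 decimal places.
E[X_{t+1} \mid \mathcal F_t] = -1.9280

For an AR(p) model X_t = c + sum_i phi_i X_{t-i} + eps_t, the
one-step-ahead conditional mean is
  E[X_{t+1} | X_t, ...] = c + sum_i phi_i X_{t+1-i}.
Substitute known values:
  E[X_{t+1} | ...] = -1 + (-0.154) * (8) + (0.367) * (8) + (0.329) * (-8)
                   = -1.9280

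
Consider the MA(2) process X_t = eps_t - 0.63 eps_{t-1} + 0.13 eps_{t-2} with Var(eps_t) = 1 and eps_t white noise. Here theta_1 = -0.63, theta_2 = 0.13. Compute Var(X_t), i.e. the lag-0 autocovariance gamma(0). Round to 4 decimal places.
\gamma(0) = 1.4138

For an MA(q) process X_t = eps_t + sum_i theta_i eps_{t-i} with
Var(eps_t) = sigma^2, the variance is
  gamma(0) = sigma^2 * (1 + sum_i theta_i^2).
  sum_i theta_i^2 = (-0.63)^2 + (0.13)^2 = 0.3969 + 0.0169 = 0.4138.
  gamma(0) = 1 * (1 + 0.4138) = 1 * 1.4138 = 1.4138.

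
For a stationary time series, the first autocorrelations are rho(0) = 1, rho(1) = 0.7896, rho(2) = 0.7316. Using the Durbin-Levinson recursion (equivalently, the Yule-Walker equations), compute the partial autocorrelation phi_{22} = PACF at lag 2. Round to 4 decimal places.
\phi_{22} = 0.2872

The PACF at lag k is phi_{kk}, the last component of the solution
to the Yule-Walker system G_k phi = r_k where
  (G_k)_{ij} = rho(|i - j|), (r_k)_i = rho(i), i,j = 1..k.
Equivalently, Durbin-Levinson gives phi_{kk} iteratively:
  phi_{11} = rho(1)
  phi_{kk} = [rho(k) - sum_{j=1..k-1} phi_{k-1,j} rho(k-j)]
            / [1 - sum_{j=1..k-1} phi_{k-1,j} rho(j)],
  phi_{k,j} = phi_{k-1,j} - phi_{kk} phi_{k-1,k-j},  j = 1..k-1.
Step k = 1:
  phi_11 = rho(1) = 0.7896.
Step k = 2:
  phi_22 = [rho(2) - phi_11 rho(1)] / [1 - phi_11 rho(1)] = [0.7316 - (0.7896)(0.7896)] / [1 - (0.7896)(0.7896)]
         = 0.10813184 / 0.37653184 = 0.2872.
Therefore phi_{22} = 0.2872.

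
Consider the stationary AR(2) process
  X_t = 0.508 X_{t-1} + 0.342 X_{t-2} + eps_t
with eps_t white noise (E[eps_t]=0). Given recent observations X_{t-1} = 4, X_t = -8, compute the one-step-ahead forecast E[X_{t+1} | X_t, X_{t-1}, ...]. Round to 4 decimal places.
E[X_{t+1} \mid \mathcal F_t] = -2.6960

For an AR(p) model X_t = c + sum_i phi_i X_{t-i} + eps_t, the
one-step-ahead conditional mean is
  E[X_{t+1} | X_t, ...] = c + sum_i phi_i X_{t+1-i}.
Substitute known values:
  E[X_{t+1} | ...] = (0.508) * (-8) + (0.342) * (4)
                   = -2.6960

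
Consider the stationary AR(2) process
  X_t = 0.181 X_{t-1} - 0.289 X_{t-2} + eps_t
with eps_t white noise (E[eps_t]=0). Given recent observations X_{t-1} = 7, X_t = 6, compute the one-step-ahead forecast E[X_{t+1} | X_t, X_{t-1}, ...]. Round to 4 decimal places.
E[X_{t+1} \mid \mathcal F_t] = -0.9370

For an AR(p) model X_t = c + sum_i phi_i X_{t-i} + eps_t, the
one-step-ahead conditional mean is
  E[X_{t+1} | X_t, ...] = c + sum_i phi_i X_{t+1-i}.
Substitute known values:
  E[X_{t+1} | ...] = (0.181) * (6) + (-0.289) * (7)
                   = -0.9370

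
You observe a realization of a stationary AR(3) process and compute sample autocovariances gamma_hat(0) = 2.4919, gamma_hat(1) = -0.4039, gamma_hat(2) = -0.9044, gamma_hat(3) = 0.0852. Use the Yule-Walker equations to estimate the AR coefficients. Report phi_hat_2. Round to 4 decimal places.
\hat\phi_{2} = -0.4310

The Yule-Walker equations for an AR(p) process read, in matrix form,
  Gamma_p phi = r_p,   with   (Gamma_p)_{ij} = gamma(|i - j|),
                       (r_p)_i = gamma(i),   i,j = 1..p.
Substitute the sample gammas (Toeplitz matrix and right-hand side of size 3):
  Gamma_p = [[2.4919, -0.4039, -0.9044], [-0.4039, 2.4919, -0.4039], [-0.9044, -0.4039, 2.4919]]
  r_p     = [-0.4039, -0.9044, 0.0852]
Written out (R1..R3):
  (R1) 2.4919 phi_1 - 0.4039 phi_2 - 0.9044 phi_3 = -0.4039
  (R2) -0.4039 phi_1 + 2.4919 phi_2 - 0.4039 phi_3 = -0.9044
  (R3) -0.9044 phi_1 - 0.4039 phi_2 + 2.4919 phi_3 = 0.0852
Gaussian elimination:
  R2 <- R2 - (-0.4039/2.4919) R1 = R2 - (-0.162085) R1:  2.426434 phi_2 - 0.55049 phi_3 = -0.969866
  R3 <- R3 - (-0.9044/2.4919) R1 = R3 - (-0.362936) R1:  -0.55049 phi_2 + 2.163661 phi_3 = -0.06139
  R3 <- R3 - (-0.55049/2.426434) R2 = R3 - (-0.226872) R2:  2.03877 phi_3 = -0.281425
Back-substitution:
  phi_hat_3 = -0.281425 / 2.03877 = -0.138037
  phi_hat_2 = (-0.969866 - (-0.55049)(-0.138037)) / 2.426434 = -0.431025
  phi_hat_1 = (-0.4039 - (-0.4039)(-0.431025) - (-0.9044)(-0.138037)) / 2.4919 = -0.282046
So phi_hat = [-0.2820, -0.4310, -0.1380].
Therefore phi_hat_2 = -0.4310.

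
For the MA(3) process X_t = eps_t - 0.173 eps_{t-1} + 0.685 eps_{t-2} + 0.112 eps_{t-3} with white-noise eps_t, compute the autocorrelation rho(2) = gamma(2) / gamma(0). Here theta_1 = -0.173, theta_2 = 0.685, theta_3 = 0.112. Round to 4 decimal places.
\rho(2) = 0.4403

For an MA(q) process with theta_0 = 1, the autocovariance is
  gamma(k) = sigma^2 * sum_{i=0..q-k} theta_i * theta_{i+k},
and rho(k) = gamma(k) / gamma(0). Sigma^2 cancels.
  numerator   = (1)*(0.685) + (-0.173)*(0.112) = 0.665624.
  denominator = (1)^2 + (-0.173)^2 + (0.685)^2 + (0.112)^2 = 1.511698.
  rho(2) = 0.665624 / 1.511698 = 0.4403.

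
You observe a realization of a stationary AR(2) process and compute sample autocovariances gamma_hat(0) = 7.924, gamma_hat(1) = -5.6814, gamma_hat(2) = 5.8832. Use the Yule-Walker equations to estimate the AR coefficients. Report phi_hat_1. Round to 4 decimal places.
\hat\phi_{1} = -0.3800

The Yule-Walker equations for an AR(p) process read, in matrix form,
  Gamma_p phi = r_p,   with   (Gamma_p)_{ij} = gamma(|i - j|),
                       (r_p)_i = gamma(i),   i,j = 1..p.
Substitute the sample gammas (Toeplitz matrix and right-hand side of size 2):
  Gamma_p = [[7.924, -5.6814], [-5.6814, 7.924]]
  r_p     = [-5.6814, 5.8832]
Written out:
  7.924 phi_1 - 5.6814 phi_2 = -5.6814
  -5.6814 phi_1 + 7.924 phi_2 = 5.8832
Solve by Cramer's rule:
  det = gamma(0)^2 - gamma(1)^2 = (7.924)^2 - (-5.6814)^2 = 62.789776 - 32.27830596 = 30.51147004
  phi_hat_1 = [gamma(1) gamma(0) - gamma(1) gamma(2)] / det = [(-5.6814)(7.924) - (-5.6814)(5.8832)] / 30.51147004 = -11.59460112 / 30.51147004 = -0.38
  phi_hat_2 = [gamma(0) gamma(2) - gamma(1)^2] / det = [(7.924)(5.8832) - (-5.6814)^2] / 30.51147004 = 14.34017084 / 30.51147004 = 0.47
So phi_hat = [-0.3800, 0.4700].
Therefore phi_hat_1 = -0.3800.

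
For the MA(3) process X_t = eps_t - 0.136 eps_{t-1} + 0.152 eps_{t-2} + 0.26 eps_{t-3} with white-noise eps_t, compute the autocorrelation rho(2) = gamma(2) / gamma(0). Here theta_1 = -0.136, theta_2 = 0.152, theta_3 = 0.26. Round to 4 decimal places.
\rho(2) = 0.1052

For an MA(q) process with theta_0 = 1, the autocovariance is
  gamma(k) = sigma^2 * sum_{i=0..q-k} theta_i * theta_{i+k},
and rho(k) = gamma(k) / gamma(0). Sigma^2 cancels.
  numerator   = (1)*(0.152) + (-0.136)*(0.26) = 0.11664.
  denominator = (1)^2 + (-0.136)^2 + (0.152)^2 + (0.26)^2 = 1.1092.
  rho(2) = 0.11664 / 1.1092 = 0.1052.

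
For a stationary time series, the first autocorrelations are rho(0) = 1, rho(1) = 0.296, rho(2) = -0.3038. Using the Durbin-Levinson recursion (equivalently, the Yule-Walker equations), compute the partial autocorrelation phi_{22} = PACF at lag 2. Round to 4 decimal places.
\phi_{22} = -0.4290

The PACF at lag k is phi_{kk}, the last component of the solution
to the Yule-Walker system G_k phi = r_k where
  (G_k)_{ij} = rho(|i - j|), (r_k)_i = rho(i), i,j = 1..k.
Equivalently, Durbin-Levinson gives phi_{kk} iteratively:
  phi_{11} = rho(1)
  phi_{kk} = [rho(k) - sum_{j=1..k-1} phi_{k-1,j} rho(k-j)]
            / [1 - sum_{j=1..k-1} phi_{k-1,j} rho(j)],
  phi_{k,j} = phi_{k-1,j} - phi_{kk} phi_{k-1,k-j},  j = 1..k-1.
Step k = 1:
  phi_11 = rho(1) = 0.296.
Step k = 2:
  phi_22 = [rho(2) - phi_11 rho(1)] / [1 - phi_11 rho(1)] = [-0.3038 - (0.296)(0.296)] / [1 - (0.296)(0.296)]
         = -0.391416 / 0.912384 = -0.429.
Therefore phi_{22} = -0.4290.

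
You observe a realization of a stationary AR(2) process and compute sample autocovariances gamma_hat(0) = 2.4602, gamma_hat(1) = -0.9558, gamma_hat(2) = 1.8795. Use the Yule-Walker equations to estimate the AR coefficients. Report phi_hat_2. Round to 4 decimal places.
\hat\phi_{2} = 0.7220

The Yule-Walker equations for an AR(p) process read, in matrix form,
  Gamma_p phi = r_p,   with   (Gamma_p)_{ij} = gamma(|i - j|),
                       (r_p)_i = gamma(i),   i,j = 1..p.
Substitute the sample gammas (Toeplitz matrix and right-hand side of size 2):
  Gamma_p = [[2.4602, -0.9558], [-0.9558, 2.4602]]
  r_p     = [-0.9558, 1.8795]
Written out:
  2.4602 phi_1 - 0.9558 phi_2 = -0.9558
  -0.9558 phi_1 + 2.4602 phi_2 = 1.8795
Solve by Cramer's rule:
  det = gamma(0)^2 - gamma(1)^2 = (2.4602)^2 - (-0.9558)^2 = 6.05258404 - 0.91355364 = 5.1390304
  phi_hat_1 = [gamma(1) gamma(0) - gamma(1) gamma(2)] / det = [(-0.9558)(2.4602) - (-0.9558)(1.8795)] / 5.1390304 = -0.55503306 / 5.1390304 = -0.108
  phi_hat_2 = [gamma(0) gamma(2) - gamma(1)^2] / det = [(2.4602)(1.8795) - (-0.9558)^2] / 5.1390304 = 3.71039226 / 5.1390304 = 0.722
So phi_hat = [-0.1080, 0.7220].
Therefore phi_hat_2 = 0.7220.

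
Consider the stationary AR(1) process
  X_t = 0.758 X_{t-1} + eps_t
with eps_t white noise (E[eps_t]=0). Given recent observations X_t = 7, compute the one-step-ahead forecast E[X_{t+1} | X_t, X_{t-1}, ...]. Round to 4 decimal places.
E[X_{t+1} \mid \mathcal F_t] = 5.3060

For an AR(p) model X_t = c + sum_i phi_i X_{t-i} + eps_t, the
one-step-ahead conditional mean is
  E[X_{t+1} | X_t, ...] = c + sum_i phi_i X_{t+1-i}.
Substitute known values:
  E[X_{t+1} | ...] = (0.758) * (7)
                   = 5.3060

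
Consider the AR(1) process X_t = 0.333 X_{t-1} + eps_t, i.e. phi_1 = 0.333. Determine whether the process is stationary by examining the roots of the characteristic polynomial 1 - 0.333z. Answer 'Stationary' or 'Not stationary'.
\text{Stationary}

The AR(p) characteristic polynomial is P(z) = 1 - 0.333z.
Stationarity requires all roots to lie outside the unit circle, i.e. |z| > 1 for every root.
This is linear in z: 1 + (-0.333) z = 0  =>  z = -1/(-0.333) = 3.003003,  |z| = 3.003003.
Moduli of all roots: 3.0030.
All moduli strictly greater than 1? Yes.
Verdict: Stationary.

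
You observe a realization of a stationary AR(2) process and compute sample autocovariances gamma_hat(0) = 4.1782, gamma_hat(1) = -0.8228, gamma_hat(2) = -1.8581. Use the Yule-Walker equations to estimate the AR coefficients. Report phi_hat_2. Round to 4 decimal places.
\hat\phi_{2} = -0.5030

The Yule-Walker equations for an AR(p) process read, in matrix form,
  Gamma_p phi = r_p,   with   (Gamma_p)_{ij} = gamma(|i - j|),
                       (r_p)_i = gamma(i),   i,j = 1..p.
Substitute the sample gammas (Toeplitz matrix and right-hand side of size 2):
  Gamma_p = [[4.1782, -0.8228], [-0.8228, 4.1782]]
  r_p     = [-0.8228, -1.8581]
Written out:
  4.1782 phi_1 - 0.8228 phi_2 = -0.8228
  -0.8228 phi_1 + 4.1782 phi_2 = -1.8581
Solve by Cramer's rule:
  det = gamma(0)^2 - gamma(1)^2 = (4.1782)^2 - (-0.8228)^2 = 17.45735524 - 0.67699984 = 16.7803554
  phi_hat_1 = [gamma(1) gamma(0) - gamma(1) gamma(2)] / det = [(-0.8228)(4.1782) - (-0.8228)(-1.8581)] / 16.7803554 = -4.96666764 / 16.7803554 = -0.296
  phi_hat_2 = [gamma(0) gamma(2) - gamma(1)^2] / det = [(4.1782)(-1.8581) - (-0.8228)^2] / 16.7803554 = -8.44051326 / 16.7803554 = -0.503
So phi_hat = [-0.2960, -0.5030].
Therefore phi_hat_2 = -0.5030.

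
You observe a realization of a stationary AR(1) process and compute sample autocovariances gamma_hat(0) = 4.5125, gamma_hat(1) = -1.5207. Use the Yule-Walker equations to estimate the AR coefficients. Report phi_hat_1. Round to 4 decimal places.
\hat\phi_{1} = -0.3370

The Yule-Walker equations for an AR(p) process read, in matrix form,
  Gamma_p phi = r_p,   with   (Gamma_p)_{ij} = gamma(|i - j|),
                       (r_p)_i = gamma(i),   i,j = 1..p.
Substitute the sample gammas (Toeplitz matrix and right-hand side of size 1):
  Gamma_p = [[4.5125]]
  r_p     = [-1.5207]
With p = 1 this is the single equation gamma(0) phi_1 = gamma(1):
  phi_hat_1 = gamma(1) / gamma(0) = -1.5207 / 4.5125 = -0.3370.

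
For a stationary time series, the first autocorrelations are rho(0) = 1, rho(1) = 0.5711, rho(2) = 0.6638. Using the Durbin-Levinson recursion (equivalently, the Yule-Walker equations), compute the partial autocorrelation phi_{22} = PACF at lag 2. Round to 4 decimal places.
\phi_{22} = 0.5011

The PACF at lag k is phi_{kk}, the last component of the solution
to the Yule-Walker system G_k phi = r_k where
  (G_k)_{ij} = rho(|i - j|), (r_k)_i = rho(i), i,j = 1..k.
Equivalently, Durbin-Levinson gives phi_{kk} iteratively:
  phi_{11} = rho(1)
  phi_{kk} = [rho(k) - sum_{j=1..k-1} phi_{k-1,j} rho(k-j)]
            / [1 - sum_{j=1..k-1} phi_{k-1,j} rho(j)],
  phi_{k,j} = phi_{k-1,j} - phi_{kk} phi_{k-1,k-j},  j = 1..k-1.
Step k = 1:
  phi_11 = rho(1) = 0.5711.
Step k = 2:
  phi_22 = [rho(2) - phi_11 rho(1)] / [1 - phi_11 rho(1)] = [0.6638 - (0.5711)(0.5711)] / [1 - (0.5711)(0.5711)]
         = 0.33764479 / 0.67384479 = 0.5011.
Therefore phi_{22} = 0.5011.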